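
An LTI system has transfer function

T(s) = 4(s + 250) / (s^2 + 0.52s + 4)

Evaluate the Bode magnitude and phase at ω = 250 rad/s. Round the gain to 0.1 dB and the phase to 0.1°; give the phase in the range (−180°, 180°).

-32.9 dB, -134.9°

At s = jω = j250:
zero (s+250): 250 + j250 → |·| = √(250²+250²) = √125000 ≈ 353.55, ∠ = arctan(250/250) ≈ 45.00°
quadratic: (j250)² + 0.52·j250 + 4 = -62496 + j130 → |·| ≈ 62496, ∠ ≈ 179.88°
|T| = 4 · 353.55 / 62496 ≈ 0.022629
Gain = 20 log₁₀(0.022629) ≈ -32.91 dB
∠T = 45.00° − 179.88° = -134.88°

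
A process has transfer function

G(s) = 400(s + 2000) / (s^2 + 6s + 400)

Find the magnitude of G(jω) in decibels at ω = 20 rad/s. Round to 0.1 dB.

76.5 dB

At s = jω = j20:
zero (s+2000): 2000 + j20 → |·| = √(2000²+20²) = √4000400 ≈ 2000.1, ∠ = arctan(20/2000) ≈ 0.57°
quadratic: (j20)² + 6·j20 + 400 = 0 + j120 → |·| ≈ 120, ∠ ≈ 90.00°
|G| = 400 · 2000.1 / 120 ≈ 6667
Gain = 20 log₁₀(6667) ≈ 76.48 dB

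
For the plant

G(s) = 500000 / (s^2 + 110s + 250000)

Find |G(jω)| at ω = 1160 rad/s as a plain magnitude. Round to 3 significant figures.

0.453

At s = jω = j1160:
quadratic: (j1160)² + 110·j1160 + 250000 = -1095600 + j127600 → |·| ≈ 1.103e+06, ∠ ≈ 173.36°
|G| = 500000 / 1.103e+06 ≈ 0.45331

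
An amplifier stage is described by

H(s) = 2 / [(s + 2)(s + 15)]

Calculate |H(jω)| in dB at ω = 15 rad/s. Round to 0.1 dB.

-44.1 dB

At s = jω = j15:
pole (s+2): 2 + j15 → |·| = √(2²+15²) = √229 ≈ 15.133, ∠ = arctan(15/2) ≈ 82.41°
pole (s+15): 15 + j15 → |·| = √(15²+15²) = √450 ≈ 21.213, ∠ = arctan(15/15) ≈ 45.00°
|H| = 2 / 321.02 ≈ 0.0062301
Gain = 20 log₁₀(0.0062301) ≈ -44.11 dB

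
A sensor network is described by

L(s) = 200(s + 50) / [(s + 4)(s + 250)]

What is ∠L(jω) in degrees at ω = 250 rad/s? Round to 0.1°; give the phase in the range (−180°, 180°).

At s = jω = j250:
zero (s+50): 50 + j250 → |·| = √(50²+250²) = √65000 ≈ 254.95, ∠ = arctan(250/50) ≈ 78.69°
pole (s+4): 4 + j250 → |·| = √(4²+250²) = √62516 ≈ 250.03, ∠ = arctan(250/4) ≈ 89.08°
pole (s+250): 250 + j250 → |·| = √(250²+250²) = √125000 ≈ 353.55, ∠ = arctan(250/250) ≈ 45.00°
∠L = 78.69° − 134.08° = -55.39°

-55.4°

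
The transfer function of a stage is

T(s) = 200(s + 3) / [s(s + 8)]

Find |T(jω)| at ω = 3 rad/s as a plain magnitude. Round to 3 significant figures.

33.1

At s = jω = j3:
zero (s+3): 3 + j3 → |·| = √(3²+3²) = √18 ≈ 4.2426, ∠ = arctan(3/3) ≈ 45.00°
pole (s+8): 8 + j3 → |·| = √(8²+3²) = √73 ≈ 8.544, ∠ = arctan(3/8) ≈ 20.56°
pole at origin: |s| = 3, ∠ = 90.00° (in denominator)
|T| = 200 · 4.2426 / 25.632 ≈ 33.104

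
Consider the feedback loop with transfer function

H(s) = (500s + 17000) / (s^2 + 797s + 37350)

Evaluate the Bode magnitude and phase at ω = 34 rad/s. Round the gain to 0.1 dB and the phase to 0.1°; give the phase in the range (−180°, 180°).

Substitute s = j34:
Numerator: 500(j34) + 17000 = 17000 + j17000
Denominator: (j34)^2 + 797(j34) + 37350 = 36194 + j27098
|N| = √(17000² + 17000²) ≈ 24042, ∠N ≈ 45.00°
|D| = √(36194² + 27098²) ≈ 45214, ∠D ≈ 36.82°
|H| = 24042 / 45214 ≈ 0.53174
Gain = 20 log₁₀(0.53174) ≈ -5.49 dB
∠H = 45.00° − 36.82° = 8.18°

-5.5 dB, 8.2°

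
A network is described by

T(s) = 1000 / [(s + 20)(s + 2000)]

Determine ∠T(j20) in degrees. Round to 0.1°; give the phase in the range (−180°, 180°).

At s = jω = j20:
pole (s+20): 20 + j20 → |·| = √(20²+20²) = √800 ≈ 28.284, ∠ = arctan(20/20) ≈ 45.00°
pole (s+2000): 2000 + j20 → |·| = √(2000²+20²) = √4000400 ≈ 2000.1, ∠ = arctan(20/2000) ≈ 0.57°
∠T = 0.00° − 45.57° = -45.57°

-45.6°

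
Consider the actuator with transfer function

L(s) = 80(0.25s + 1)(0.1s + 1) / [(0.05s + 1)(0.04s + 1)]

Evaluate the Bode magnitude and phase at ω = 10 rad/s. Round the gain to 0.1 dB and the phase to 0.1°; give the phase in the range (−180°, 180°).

At ω = 10 rad/s:
zero (1 + j10·0.25) = 1 + j2.5 → |·| ≈ 2.6926, ∠ ≈ 68.20°
zero (1 + j10·0.1) = 1 + j1 → |·| ≈ 1.4142, ∠ ≈ 45.00°
pole (1 + j10·0.05) = 1 + j0.5 → |·| ≈ 1.118, ∠ ≈ 26.57°
pole (1 + j10·0.04) = 1 + j0.4 → |·| ≈ 1.077, ∠ ≈ 21.80°
|L| = 80 · 2.6926 · 1.4142 / (1.118 · 1.077) ≈ 253
Gain = 20 log₁₀(253) ≈ 48.06 dB
∠L = (68.20° + 45.00°) − (26.57° + 21.80°) = 64.83°

48.1 dB, 64.8°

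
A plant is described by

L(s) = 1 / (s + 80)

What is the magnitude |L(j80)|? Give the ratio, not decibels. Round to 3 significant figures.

0.00884

Substitute s = j80:
Numerator: 1 = 1 + j0
Denominator: (j80) + 80 = 80 + j80
|N| = √(1² + 0²) ≈ 1, ∠N ≈ 0.00°
|D| = √(80² + 80²) ≈ 113.14, ∠D ≈ 45.00°
|L| = 1 / 113.14 ≈ 0.0088386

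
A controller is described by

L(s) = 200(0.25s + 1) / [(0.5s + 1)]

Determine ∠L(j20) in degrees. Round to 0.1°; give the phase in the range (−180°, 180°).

At ω = 20 rad/s:
zero (1 + j20·0.25) = 1 + j5 → |·| ≈ 5.099, ∠ ≈ 78.69°
pole (1 + j20·0.5) = 1 + j10 → |·| ≈ 10.05, ∠ ≈ 84.29°
∠L = (78.69°) − (84.29°) = -5.60°

-5.6°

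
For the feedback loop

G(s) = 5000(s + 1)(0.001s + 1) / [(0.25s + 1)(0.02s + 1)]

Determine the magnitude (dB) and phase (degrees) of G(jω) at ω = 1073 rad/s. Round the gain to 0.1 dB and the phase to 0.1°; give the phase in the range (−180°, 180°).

62.7 dB, -40.2°

At ω = 1073 rad/s:
zero (1 + j1073·1) = 1 + j1073 → |·| ≈ 1073, ∠ ≈ 89.95°
zero (1 + j1073·0.001) = 1 + j1.073 → |·| ≈ 1.4667, ∠ ≈ 47.02°
pole (1 + j1073·0.25) = 1 + j268.25 → |·| ≈ 268.25, ∠ ≈ 89.79°
pole (1 + j1073·0.02) = 1 + j21.46 → |·| ≈ 21.483, ∠ ≈ 87.33°
|G| = 5000 · 1073 · 1.4667 / (268.25 · 21.483) ≈ 1365.5
Gain = 20 log₁₀(1365.5) ≈ 62.71 dB
∠G = (89.95° + 47.02°) − (89.79° + 87.33°) = -40.15°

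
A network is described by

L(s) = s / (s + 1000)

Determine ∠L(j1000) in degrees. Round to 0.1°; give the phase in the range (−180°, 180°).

45.0°

At s = jω = j1000:
zero at origin: s = j1000 → |·| = 1000, ∠ = 90.00°
pole (s+1000): 1000 + j1000 → |·| = √(1000²+1000²) = √2000000 ≈ 1414.2, ∠ = arctan(1000/1000) ≈ 45.00°
∠L = 90.00° − 45.00° = 45.00°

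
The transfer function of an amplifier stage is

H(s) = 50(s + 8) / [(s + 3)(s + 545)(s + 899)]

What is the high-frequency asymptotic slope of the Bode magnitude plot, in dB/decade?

Each pole contributes −20 dB/decade at high frequency; each zero contributes +20 dB/decade.
Net: 1 zero(s) − 3 pole(s) → -40 dB/decade.

-40 dB/decade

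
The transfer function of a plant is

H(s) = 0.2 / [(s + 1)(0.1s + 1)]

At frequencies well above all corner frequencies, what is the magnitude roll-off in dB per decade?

Each pole contributes −20 dB/decade at high frequency; each zero contributes +20 dB/decade.
Net: 0 zero(s) − 2 pole(s) → -40 dB/decade.

-40 dB/decade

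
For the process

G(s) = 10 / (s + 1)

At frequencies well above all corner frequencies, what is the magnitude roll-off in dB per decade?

-20 dB/decade

Each pole contributes −20 dB/decade at high frequency; each zero contributes +20 dB/decade.
Net: 0 zero(s) − 1 pole(s) → -20 dB/decade.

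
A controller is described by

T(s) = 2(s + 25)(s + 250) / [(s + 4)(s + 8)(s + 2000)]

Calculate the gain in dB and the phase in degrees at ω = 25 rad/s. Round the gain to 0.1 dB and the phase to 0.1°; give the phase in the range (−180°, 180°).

At s = jω = j25:
zero (s+25): 25 + j25 → |·| = √(25²+25²) = √1250 ≈ 35.355, ∠ = arctan(25/25) ≈ 45.00°
zero (s+250): 250 + j25 → |·| = √(250²+25²) = √63125 ≈ 251.25, ∠ = arctan(25/250) ≈ 5.71°
pole (s+4): 4 + j25 → |·| = √(4²+25²) = √641 ≈ 25.318, ∠ = arctan(25/4) ≈ 80.91°
pole (s+8): 8 + j25 → |·| = √(8²+25²) = √689 ≈ 26.249, ∠ = arctan(25/8) ≈ 72.26°
pole (s+2000): 2000 + j25 → |·| = √(2000²+25²) = √4000625 ≈ 2000.2, ∠ = arctan(25/2000) ≈ 0.72°
|T| = 2 · 8882.9 / 1.3293e+06 ≈ 0.013365
Gain = 20 log₁₀(0.013365) ≈ -37.48 dB
∠T = 50.71° − 153.89° = -103.18°

-37.5 dB, -103.2°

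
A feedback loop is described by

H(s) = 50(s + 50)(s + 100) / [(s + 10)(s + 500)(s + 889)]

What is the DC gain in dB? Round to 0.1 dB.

-25.0 dB

H(0) = 50·50·100 / (10·500·889) ≈ 0.056243
20 log₁₀(0.056243) ≈ -25.00 dB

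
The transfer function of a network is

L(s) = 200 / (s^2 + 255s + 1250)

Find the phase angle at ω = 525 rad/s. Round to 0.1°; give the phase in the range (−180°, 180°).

Substitute s = j525:
Numerator: 200 = 200 + j0
Denominator: (j525)^2 + 255(j525) + 1250 = -274375 + j133875
|N| = √(200² + 0²) ≈ 200, ∠N ≈ 0.00°
|D| = √(274375² + 133875²) ≈ 3.0529e+05, ∠D ≈ 153.99°
∠L = 0.00° − 153.99° = -153.99°

-154.0°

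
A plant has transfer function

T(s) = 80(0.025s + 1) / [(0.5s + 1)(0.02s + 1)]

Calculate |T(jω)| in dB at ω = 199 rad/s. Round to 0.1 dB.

-0.1 dB

At ω = 199 rad/s:
zero (1 + j199·0.025) = 1 + j4.975 → |·| ≈ 5.0745, ∠ ≈ 78.63°
pole (1 + j199·0.5) = 1 + j99.5 → |·| ≈ 99.505, ∠ ≈ 89.42°
pole (1 + j199·0.02) = 1 + j3.98 → |·| ≈ 4.1037, ∠ ≈ 75.90°
|T| = 80 · 5.0745 / (99.505 · 4.1037) ≈ 0.99417
Gain = 20 log₁₀(0.99417) ≈ -0.05 dB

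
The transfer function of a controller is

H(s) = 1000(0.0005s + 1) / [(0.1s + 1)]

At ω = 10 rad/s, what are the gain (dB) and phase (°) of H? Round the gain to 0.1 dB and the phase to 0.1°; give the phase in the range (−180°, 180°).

At ω = 10 rad/s:
zero (1 + j10·0.0005) = 1 + j0.005 → |·| ≈ 1, ∠ ≈ 0.29°
pole (1 + j10·0.1) = 1 + j1 → |·| ≈ 1.4142, ∠ ≈ 45.00°
|H| = 1000 · 1 / (1.4142) ≈ 707.11
Gain = 20 log₁₀(707.11) ≈ 56.99 dB
∠H = (0.29°) − (45.00°) = -44.71°

57.0 dB, -44.7°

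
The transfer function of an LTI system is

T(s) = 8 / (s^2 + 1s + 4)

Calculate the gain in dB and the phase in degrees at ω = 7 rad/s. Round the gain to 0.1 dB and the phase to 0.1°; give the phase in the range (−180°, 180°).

-15.1 dB, -171.2°

At s = jω = j7:
quadratic: (j7)² + 1·j7 + 4 = -45 + j7 → |·| ≈ 45.541, ∠ ≈ 171.16°
|T| = 8 / 45.541 ≈ 0.17567
Gain = 20 log₁₀(0.17567) ≈ -15.11 dB
∠T = 0.00° − 171.16° = -171.16°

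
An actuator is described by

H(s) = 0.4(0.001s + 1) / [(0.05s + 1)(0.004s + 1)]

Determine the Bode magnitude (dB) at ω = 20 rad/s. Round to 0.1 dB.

At ω = 20 rad/s:
zero (1 + j20·0.001) = 1 + j0.02 → |·| ≈ 1.0002, ∠ ≈ 1.15°
pole (1 + j20·0.05) = 1 + j1 → |·| ≈ 1.4142, ∠ ≈ 45.00°
pole (1 + j20·0.004) = 1 + j0.08 → |·| ≈ 1.0032, ∠ ≈ 4.57°
|H| = 0.4 · 1.0002 / (1.4142 · 1.0032) ≈ 0.282
Gain = 20 log₁₀(0.282) ≈ -11.00 dB

-11.0 dB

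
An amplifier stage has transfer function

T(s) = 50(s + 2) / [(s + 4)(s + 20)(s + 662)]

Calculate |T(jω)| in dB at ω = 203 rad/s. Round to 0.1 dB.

At s = jω = j203:
zero (s+2): 2 + j203 → |·| = √(2²+203²) = √41213 ≈ 203.01, ∠ = arctan(203/2) ≈ 89.44°
pole (s+4): 4 + j203 → |·| = √(4²+203²) = √41225 ≈ 203.04, ∠ = arctan(203/4) ≈ 88.87°
pole (s+20): 20 + j203 → |·| = √(20²+203²) = √41609 ≈ 203.98, ∠ = arctan(203/20) ≈ 84.37°
pole (s+662): 662 + j203 → |·| = √(662²+203²) = √479453 ≈ 692.43, ∠ = arctan(203/662) ≈ 17.05°
|T| = 50 · 203.01 / 2.8678e+07 ≈ 0.00035395
Gain = 20 log₁₀(0.00035395) ≈ -69.02 dB

-69.0 dB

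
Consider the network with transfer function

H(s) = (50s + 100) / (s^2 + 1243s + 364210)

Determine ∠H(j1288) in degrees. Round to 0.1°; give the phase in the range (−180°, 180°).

Substitute s = j1288:
Numerator: 50(j1288) + 100 = 100 + j64400
Denominator: (j1288)^2 + 1243(j1288) + 364210 = -1294734 + j1600984
|N| = √(100² + 64400²) ≈ 64400, ∠N ≈ 89.91°
|D| = √(1294734² + 1600984²) ≈ 2.059e+06, ∠D ≈ 128.96°
∠H = 89.91° − 128.96° = -39.05°

-39.1°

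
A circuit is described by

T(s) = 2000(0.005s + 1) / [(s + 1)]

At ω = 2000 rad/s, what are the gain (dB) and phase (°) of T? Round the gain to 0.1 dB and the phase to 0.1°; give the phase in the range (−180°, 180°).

20.0 dB, -5.7°

At ω = 2000 rad/s:
zero (1 + j2000·0.005) = 1 + j10 → |·| ≈ 10.05, ∠ ≈ 84.29°
pole (1 + j2000·1) = 1 + j2000 → |·| ≈ 2000, ∠ ≈ 89.97°
|T| = 2000 · 10.05 / (2000) ≈ 10.05
Gain = 20 log₁₀(10.05) ≈ 20.04 dB
∠T = (84.29°) − (89.97°) = -5.68°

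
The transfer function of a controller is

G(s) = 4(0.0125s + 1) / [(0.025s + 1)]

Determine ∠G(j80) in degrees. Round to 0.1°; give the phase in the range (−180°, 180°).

-18.4°

At ω = 80 rad/s:
zero (1 + j80·0.0125) = 1 + j1 → |·| ≈ 1.4142, ∠ ≈ 45.00°
pole (1 + j80·0.025) = 1 + j2 → |·| ≈ 2.2361, ∠ ≈ 63.43°
∠G = (45.00°) − (63.43°) = -18.43°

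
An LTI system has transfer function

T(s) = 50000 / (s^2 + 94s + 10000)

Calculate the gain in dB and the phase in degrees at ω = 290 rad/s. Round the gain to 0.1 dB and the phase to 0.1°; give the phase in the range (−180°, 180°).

-4.0 dB, -159.8°

At s = jω = j290:
quadratic: (j290)² + 94·j290 + 10000 = -74100 + j27260 → |·| ≈ 78955, ∠ ≈ 159.80°
|T| = 50000 / 78955 ≈ 0.63327
Gain = 20 log₁₀(0.63327) ≈ -3.97 dB
∠T = 0.00° − 159.80° = -159.80°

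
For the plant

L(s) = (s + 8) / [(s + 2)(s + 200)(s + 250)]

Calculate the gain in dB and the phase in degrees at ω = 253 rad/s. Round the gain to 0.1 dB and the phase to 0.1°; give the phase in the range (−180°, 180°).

At s = jω = j253:
zero (s+8): 8 + j253 → |·| = √(8²+253²) = √64073 ≈ 253.13, ∠ = arctan(253/8) ≈ 88.19°
pole (s+2): 2 + j253 → |·| = √(2²+253²) = √64013 ≈ 253.01, ∠ = arctan(253/2) ≈ 89.55°
pole (s+200): 200 + j253 → |·| = √(200²+253²) = √104009 ≈ 322.5, ∠ = arctan(253/200) ≈ 51.67°
pole (s+250): 250 + j253 → |·| = √(250²+253²) = √126509 ≈ 355.68, ∠ = arctan(253/250) ≈ 45.34°
|L| = 1 · 253.13 / 2.9022e+07 ≈ 8.722e-06
Gain = 20 log₁₀(8.722e-06) ≈ -101.19 dB
∠L = 88.19° − 186.56° = -98.37°

-101.2 dB, -98.4°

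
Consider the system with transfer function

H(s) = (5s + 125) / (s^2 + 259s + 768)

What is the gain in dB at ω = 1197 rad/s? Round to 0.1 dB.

Substitute s = j1197:
Numerator: 5(j1197) + 125 = 125 + j5985
Denominator: (j1197)^2 + 259(j1197) + 768 = -1432041 + j310023
|N| = √(125² + 5985²) ≈ 5986.3, ∠N ≈ 88.80°
|D| = √(1432041² + 310023²) ≈ 1.4652e+06, ∠D ≈ 167.78°
|H| = 5986.3 / 1.4652e+06 ≈ 0.0040857
Gain = 20 log₁₀(0.0040857) ≈ -47.77 dB

-47.8 dB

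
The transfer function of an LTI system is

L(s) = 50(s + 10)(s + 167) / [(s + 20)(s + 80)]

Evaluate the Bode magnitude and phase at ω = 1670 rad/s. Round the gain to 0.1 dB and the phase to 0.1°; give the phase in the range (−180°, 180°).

34.0 dB, -2.6°

At s = jω = j1670:
zero (s+10): 10 + j1670 → |·| = √(10²+1670²) = √2789000 ≈ 1670, ∠ = arctan(1670/10) ≈ 89.66°
zero (s+167): 167 + j1670 → |·| = √(167²+1670²) = √2816789 ≈ 1678.3, ∠ = arctan(1670/167) ≈ 84.29°
pole (s+20): 20 + j1670 → |·| = √(20²+1670²) = √2789300 ≈ 1670.1, ∠ = arctan(1670/20) ≈ 89.31°
pole (s+80): 80 + j1670 → |·| = √(80²+1670²) = √2795300 ≈ 1671.9, ∠ = arctan(1670/80) ≈ 87.26°
|L| = 50 · 2.8028e+06 / 2.7922e+06 ≈ 50.19
Gain = 20 log₁₀(50.19) ≈ 34.01 dB
∠L = 173.95° − 176.57° = -2.62°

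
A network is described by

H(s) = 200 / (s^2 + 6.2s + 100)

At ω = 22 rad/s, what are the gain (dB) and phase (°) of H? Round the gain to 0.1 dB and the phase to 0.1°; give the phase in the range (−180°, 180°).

At s = jω = j22:
quadratic: (j22)² + 6.2·j22 + 100 = -384 + j136.4 → |·| ≈ 407.51, ∠ ≈ 160.44°
|H| = 200 / 407.51 ≈ 0.49079
Gain = 20 log₁₀(0.49079) ≈ -6.18 dB
∠H = 0.00° − 160.44° = -160.44°

-6.2 dB, -160.4°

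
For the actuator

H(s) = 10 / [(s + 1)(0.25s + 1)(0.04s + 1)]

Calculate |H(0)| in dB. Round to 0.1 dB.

20.0 dB

H(0) = 10 · 1 / 1 = 10
20 log₁₀(10) ≈ 20.00 dB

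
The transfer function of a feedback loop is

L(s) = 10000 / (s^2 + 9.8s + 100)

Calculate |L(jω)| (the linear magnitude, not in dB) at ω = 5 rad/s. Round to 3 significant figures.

112

At s = jω = j5:
quadratic: (j5)² + 9.8·j5 + 100 = 75 + j49 → |·| ≈ 89.588, ∠ ≈ 33.16°
|L| = 10000 / 89.588 ≈ 111.62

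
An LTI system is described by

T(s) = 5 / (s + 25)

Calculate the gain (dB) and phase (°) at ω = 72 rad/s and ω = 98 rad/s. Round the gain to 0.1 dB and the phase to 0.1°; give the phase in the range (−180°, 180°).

ω = 72: -23.7 dB, -70.9°; ω = 98: -26.1 dB, -75.7°

Substitute s = j72:
Numerator: 5 = 5 + j0
Denominator: (j72) + 25 = 25 + j72
|N| = √(5² + 0²) ≈ 5, ∠N ≈ 0.00°
|D| = √(25² + 72²) ≈ 76.217, ∠D ≈ 70.85°
|T| = 5 / 76.217 ≈ 0.065602
Gain = 20 log₁₀(0.065602) ≈ -23.66 dB
∠T = 0.00° − 70.85° = -70.85°

Substitute s = j98:
Numerator: 5 = 5 + j0
Denominator: (j98) + 25 = 25 + j98
|N| = √(5² + 0²) ≈ 5, ∠N ≈ 0.00°
|D| = √(25² + 98²) ≈ 101.14, ∠D ≈ 75.69°
|T| = 5 / 101.14 ≈ 0.049436
Gain = 20 log₁₀(0.049436) ≈ -26.12 dB
∠T = 0.00° − 75.69° = -75.69°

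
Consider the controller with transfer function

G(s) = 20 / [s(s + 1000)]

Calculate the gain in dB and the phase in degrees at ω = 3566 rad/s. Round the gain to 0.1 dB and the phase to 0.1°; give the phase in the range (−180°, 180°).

-116.4 dB, -164.3°

At s = jω = j3566:
pole (s+1000): 1000 + j3566 → |·| = √(1000²+3566²) = √13716356 ≈ 3703.6, ∠ = arctan(3566/1000) ≈ 74.34°
pole at origin: |s| = 3566, ∠ = 90.00° (in denominator)
|G| = 20 / 1.3207e+07 ≈ 1.5143e-06
Gain = 20 log₁₀(1.5143e-06) ≈ -116.40 dB
∠G = 0.00° − 164.34° = -164.34°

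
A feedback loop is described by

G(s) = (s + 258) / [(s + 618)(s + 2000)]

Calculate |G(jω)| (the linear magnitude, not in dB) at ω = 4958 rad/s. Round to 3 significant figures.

0.000186

At s = jω = j4958:
zero (s+258): 258 + j4958 → |·| = √(258²+4958²) = √24648328 ≈ 4964.7, ∠ = arctan(4958/258) ≈ 87.02°
pole (s+618): 618 + j4958 → |·| = √(618²+4958²) = √24963688 ≈ 4996.4, ∠ = arctan(4958/618) ≈ 82.89°
pole (s+2000): 2000 + j4958 → |·| = √(2000²+4958²) = √28581764 ≈ 5346.2, ∠ = arctan(4958/2000) ≈ 68.03°
|G| = 1 · 4964.7 / 2.6712e+07 ≈ 0.00018586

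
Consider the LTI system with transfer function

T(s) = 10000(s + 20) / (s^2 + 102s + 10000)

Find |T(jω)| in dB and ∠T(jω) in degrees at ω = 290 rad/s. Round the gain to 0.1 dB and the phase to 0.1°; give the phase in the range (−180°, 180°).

31.2 dB, -72.2°

At s = jω = j290:
zero (s+20): 20 + j290 → |·| = √(20²+290²) = √84500 ≈ 290.69, ∠ = arctan(290/20) ≈ 86.05°
quadratic: (j290)² + 102·j290 + 10000 = -74100 + j29580 → |·| ≈ 79786, ∠ ≈ 158.24°
|T| = 10000 · 290.69 / 79786 ≈ 36.434
Gain = 20 log₁₀(36.434) ≈ 31.23 dB
∠T = 86.05° − 158.24° = -72.19°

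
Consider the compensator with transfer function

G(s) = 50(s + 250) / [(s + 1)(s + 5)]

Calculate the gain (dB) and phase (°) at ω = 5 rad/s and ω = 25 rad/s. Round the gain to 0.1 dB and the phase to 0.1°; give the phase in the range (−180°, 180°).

ω = 5: 50.8 dB, -122.5°; ω = 25: 25.9 dB, -160.7°

At s = jω = j5:
zero (s+250): 250 + j5 → |·| = √(250²+5²) = √62525 ≈ 250.05, ∠ = arctan(5/250) ≈ 1.15°
pole (s+1): 1 + j5 → |·| = √(1²+5²) = √26 ≈ 5.099, ∠ = arctan(5/1) ≈ 78.69°
pole (s+5): 5 + j5 → |·| = √(5²+5²) = √50 ≈ 7.0711, ∠ = arctan(5/5) ≈ 45.00°
|G| = 50 · 250.05 / 36.056 ≈ 346.75
Gain = 20 log₁₀(346.75) ≈ 50.80 dB
∠G = 1.15° − 123.69° = -122.54°

At s = jω = j25:
zero (s+250): 250 + j25 → |·| = √(250²+25²) = √63125 ≈ 251.25, ∠ = arctan(25/250) ≈ 5.71°
pole (s+1): 1 + j25 → |·| = √(1²+25²) = √626 ≈ 25.02, ∠ = arctan(25/1) ≈ 87.71°
pole (s+5): 5 + j25 → |·| = √(5²+25²) = √650 ≈ 25.495, ∠ = arctan(25/5) ≈ 78.69°
|G| = 50 · 251.25 / 637.88 ≈ 19.694
Gain = 20 log₁₀(19.694) ≈ 25.89 dB
∠G = 5.71° − 166.40° = -160.69°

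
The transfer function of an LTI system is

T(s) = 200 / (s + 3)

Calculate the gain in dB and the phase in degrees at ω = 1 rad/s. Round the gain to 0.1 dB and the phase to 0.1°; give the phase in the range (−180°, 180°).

Substitute s = j1:
Numerator: 200 = 200 + j0
Denominator: (j1) + 3 = 3 + j1
|N| = √(200² + 0²) ≈ 200, ∠N ≈ 0.00°
|D| = √(3² + 1²) ≈ 3.1623, ∠D ≈ 18.43°
|T| = 200 / 3.1623 ≈ 63.245
Gain = 20 log₁₀(63.245) ≈ 36.02 dB
∠T = 0.00° − 18.43° = -18.43°

36.0 dB, -18.4°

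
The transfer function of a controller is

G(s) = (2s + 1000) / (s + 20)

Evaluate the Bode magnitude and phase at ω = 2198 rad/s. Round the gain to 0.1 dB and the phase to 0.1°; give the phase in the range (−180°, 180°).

6.2 dB, -12.3°

Substitute s = j2198:
Numerator: 2(j2198) + 1000 = 1000 + j4396
Denominator: (j2198) + 20 = 20 + j2198
|N| = √(1000² + 4396²) ≈ 4508.3, ∠N ≈ 77.18°
|D| = √(20² + 2198²) ≈ 2198.1, ∠D ≈ 89.48°
|G| = 4508.3 / 2198.1 ≈ 2.051
Gain = 20 log₁₀(2.051) ≈ 6.24 dB
∠G = 77.18° − 89.48° = -12.30°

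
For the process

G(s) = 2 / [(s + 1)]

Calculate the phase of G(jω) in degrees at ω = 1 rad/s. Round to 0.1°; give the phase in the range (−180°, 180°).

At ω = 1 rad/s:
pole (1 + j1·1) = 1 + j1 → |·| ≈ 1.4142, ∠ ≈ 45.00°
∠G = (0°) − (45.00°) = -45.00°

-45.0°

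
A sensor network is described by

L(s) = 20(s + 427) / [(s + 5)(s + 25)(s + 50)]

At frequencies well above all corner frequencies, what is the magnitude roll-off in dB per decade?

Each pole contributes −20 dB/decade at high frequency; each zero contributes +20 dB/decade.
Net: 1 zero(s) − 3 pole(s) → -40 dB/decade.

-40 dB/decade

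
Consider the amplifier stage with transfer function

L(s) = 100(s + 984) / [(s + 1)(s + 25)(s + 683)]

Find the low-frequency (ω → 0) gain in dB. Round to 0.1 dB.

15.2 dB

L(0) = 100·984 / (1·25·683) ≈ 5.7628
20 log₁₀(5.7628) ≈ 15.21 dB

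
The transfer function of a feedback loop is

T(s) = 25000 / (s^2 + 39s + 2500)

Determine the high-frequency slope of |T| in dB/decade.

-40 dB/decade

Each pole contributes −20 dB/decade at high frequency; each zero contributes +20 dB/decade.
Net: 0 zero(s) − 2 pole(s) → -40 dB/decade.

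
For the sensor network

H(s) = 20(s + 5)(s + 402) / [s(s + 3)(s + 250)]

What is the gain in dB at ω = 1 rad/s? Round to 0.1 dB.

34.3 dB

At s = jω = j1:
zero (s+5): 5 + j1 → |·| = √(5²+1²) = √26 ≈ 5.099, ∠ = arctan(1/5) ≈ 11.31°
zero (s+402): 402 + j1 → |·| = √(402²+1²) = √161605 ≈ 402, ∠ = arctan(1/402) ≈ 0.14°
pole (s+3): 3 + j1 → |·| = √(3²+1²) = √10 ≈ 3.1623, ∠ = arctan(1/3) ≈ 18.43°
pole (s+250): 250 + j1 → |·| = √(250²+1²) = √62501 ≈ 250, ∠ = arctan(1/250) ≈ 0.23°
pole at origin: |s| = 1, ∠ = 90.00° (in denominator)
|H| = 20 · 2049.8 / 790.58 ≈ 51.856
Gain = 20 log₁₀(51.856) ≈ 34.30 dB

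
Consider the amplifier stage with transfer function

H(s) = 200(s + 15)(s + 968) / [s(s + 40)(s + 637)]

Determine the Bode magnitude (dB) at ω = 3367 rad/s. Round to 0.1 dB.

-24.3 dB

At s = jω = j3367:
zero (s+15): 15 + j3367 → |·| = √(15²+3367²) = √11336914 ≈ 3367, ∠ = arctan(3367/15) ≈ 89.74°
zero (s+968): 968 + j3367 → |·| = √(968²+3367²) = √12273713 ≈ 3503.4, ∠ = arctan(3367/968) ≈ 73.96°
pole (s+40): 40 + j3367 → |·| = √(40²+3367²) = √11338289 ≈ 3367.2, ∠ = arctan(3367/40) ≈ 89.32°
pole (s+637): 637 + j3367 → |·| = √(637²+3367²) = √11742458 ≈ 3426.7, ∠ = arctan(3367/637) ≈ 79.29°
pole at origin: |s| = 3367, ∠ = 90.00° (in denominator)
|H| = 200 · 1.1796e+07 / 3.885e+10 ≈ 0.060726
Gain = 20 log₁₀(0.060726) ≈ -24.33 dB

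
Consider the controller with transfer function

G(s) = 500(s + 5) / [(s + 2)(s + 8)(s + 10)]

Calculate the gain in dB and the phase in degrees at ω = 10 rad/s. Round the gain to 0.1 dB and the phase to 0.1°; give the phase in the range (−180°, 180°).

9.6 dB, -111.6°

At s = jω = j10:
zero (s+5): 5 + j10 → |·| = √(5²+10²) = √125 ≈ 11.18, ∠ = arctan(10/5) ≈ 63.43°
pole (s+2): 2 + j10 → |·| = √(2²+10²) = √104 ≈ 10.198, ∠ = arctan(10/2) ≈ 78.69°
pole (s+8): 8 + j10 → |·| = √(8²+10²) = √164 ≈ 12.806, ∠ = arctan(10/8) ≈ 51.34°
pole (s+10): 10 + j10 → |·| = √(10²+10²) = √200 ≈ 14.142, ∠ = arctan(10/10) ≈ 45.00°
|G| = 500 · 11.18 / 1846.9 ≈ 3.0267
Gain = 20 log₁₀(3.0267) ≈ 9.62 dB
∠G = 63.43° − 175.03° = -111.60°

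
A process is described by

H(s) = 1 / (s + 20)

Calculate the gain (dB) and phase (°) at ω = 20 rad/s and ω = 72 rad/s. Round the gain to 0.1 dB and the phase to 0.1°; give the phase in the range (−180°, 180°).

At s = jω = j20:
pole (s+20): 20 + j20 → |·| = √(20²+20²) = √800 ≈ 28.284, ∠ = arctan(20/20) ≈ 45.00°
|H| = 1 / 28.284 ≈ 0.035356
Gain = 20 log₁₀(0.035356) ≈ -29.03 dB
∠H = 0.00° − 45.00° = -45.00°

At s = jω = j72:
pole (s+20): 20 + j72 → |·| = √(20²+72²) = √5584 ≈ 74.726, ∠ = arctan(72/20) ≈ 74.48°
|H| = 1 / 74.726 ≈ 0.013382
Gain = 20 log₁₀(0.013382) ≈ -37.47 dB
∠H = 0.00° − 74.48° = -74.48°

ω = 20: -29.0 dB, -45.0°; ω = 72: -37.5 dB, -74.5°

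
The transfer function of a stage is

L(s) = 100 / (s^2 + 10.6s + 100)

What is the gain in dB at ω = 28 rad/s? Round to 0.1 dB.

At s = jω = j28:
quadratic: (j28)² + 10.6·j28 + 100 = -684 + j296.8 → |·| ≈ 745.62, ∠ ≈ 156.54°
|L| = 100 / 745.62 ≈ 0.13412
Gain = 20 log₁₀(0.13412) ≈ -17.45 dB

-17.5 dB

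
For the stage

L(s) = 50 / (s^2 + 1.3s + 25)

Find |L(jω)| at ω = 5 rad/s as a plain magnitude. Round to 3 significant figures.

7.69

At s = jω = j5:
quadratic: (j5)² + 1.3·j5 + 25 = 0 + j6.5 → |·| ≈ 6.5, ∠ ≈ 90.00°
|L| = 50 / 6.5 ≈ 7.6923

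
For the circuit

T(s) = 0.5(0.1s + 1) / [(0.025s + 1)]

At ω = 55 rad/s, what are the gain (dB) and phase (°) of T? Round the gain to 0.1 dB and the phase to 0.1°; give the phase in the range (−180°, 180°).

At ω = 55 rad/s:
zero (1 + j55·0.1) = 1 + j5.5 → |·| ≈ 5.5902, ∠ ≈ 79.70°
pole (1 + j55·0.025) = 1 + j1.375 → |·| ≈ 1.7002, ∠ ≈ 53.97°
|T| = 0.5 · 5.5902 / (1.7002) ≈ 1.644
Gain = 20 log₁₀(1.644) ≈ 4.32 dB
∠T = (79.70°) − (53.97°) = 25.73°

4.3 dB, 25.7°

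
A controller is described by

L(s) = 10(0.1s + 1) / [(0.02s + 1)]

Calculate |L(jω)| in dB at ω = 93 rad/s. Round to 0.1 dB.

At ω = 93 rad/s:
zero (1 + j93·0.1) = 1 + j9.3 → |·| ≈ 9.3536, ∠ ≈ 83.86°
pole (1 + j93·0.02) = 1 + j1.86 → |·| ≈ 2.1118, ∠ ≈ 61.74°
|L| = 10 · 9.3536 / (2.1118) ≈ 44.292
Gain = 20 log₁₀(44.292) ≈ 32.93 dB

32.9 dB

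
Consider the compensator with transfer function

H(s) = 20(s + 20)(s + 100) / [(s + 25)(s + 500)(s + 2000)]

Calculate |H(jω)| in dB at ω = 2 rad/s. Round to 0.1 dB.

At s = jω = j2:
zero (s+20): 20 + j2 → |·| = √(20²+2²) = √404 ≈ 20.1, ∠ = arctan(2/20) ≈ 5.71°
zero (s+100): 100 + j2 → |·| = √(100²+2²) = √10004 ≈ 100.02, ∠ = arctan(2/100) ≈ 1.15°
pole (s+25): 25 + j2 → |·| = √(25²+2²) = √629 ≈ 25.08, ∠ = arctan(2/25) ≈ 4.57°
pole (s+500): 500 + j2 → |·| = √(500²+2²) = √250004 ≈ 500, ∠ = arctan(2/500) ≈ 0.23°
pole (s+2000): 2000 + j2 → |·| = √(2000²+2²) = √4000004 ≈ 2000, ∠ = arctan(2/2000) ≈ 0.06°
|H| = 20 · 2010.4 / 2.508e+07 ≈ 0.0016032
Gain = 20 log₁₀(0.0016032) ≈ -55.90 dB

-55.9 dB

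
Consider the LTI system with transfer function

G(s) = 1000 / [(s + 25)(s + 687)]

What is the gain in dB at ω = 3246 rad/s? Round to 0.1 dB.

At s = jω = j3246:
pole (s+25): 25 + j3246 → |·| = √(25²+3246²) = √10537141 ≈ 3246.1, ∠ = arctan(3246/25) ≈ 89.56°
pole (s+687): 687 + j3246 → |·| = √(687²+3246²) = √11008485 ≈ 3317.9, ∠ = arctan(3246/687) ≈ 78.05°
|G| = 1000 / 1.077e+07 ≈ 9.2851e-05
Gain = 20 log₁₀(9.2851e-05) ≈ -80.64 dB

-80.6 dB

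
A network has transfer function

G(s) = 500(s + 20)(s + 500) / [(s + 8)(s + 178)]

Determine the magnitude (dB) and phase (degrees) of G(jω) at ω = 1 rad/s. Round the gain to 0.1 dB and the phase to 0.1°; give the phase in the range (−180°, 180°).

70.9 dB, -4.5°

At s = jω = j1:
zero (s+20): 20 + j1 → |·| = √(20²+1²) = √401 ≈ 20.025, ∠ = arctan(1/20) ≈ 2.86°
zero (s+500): 500 + j1 → |·| = √(500²+1²) = √250001 ≈ 500, ∠ = arctan(1/500) ≈ 0.11°
pole (s+8): 8 + j1 → |·| = √(8²+1²) = √65 ≈ 8.0623, ∠ = arctan(1/8) ≈ 7.13°
pole (s+178): 178 + j1 → |·| = √(178²+1²) = √31685 ≈ 178, ∠ = arctan(1/178) ≈ 0.32°
|G| = 500 · 10012 / 1435.1 ≈ 3488.3
Gain = 20 log₁₀(3488.3) ≈ 70.85 dB
∠G = 2.97° − 7.45° = -4.48°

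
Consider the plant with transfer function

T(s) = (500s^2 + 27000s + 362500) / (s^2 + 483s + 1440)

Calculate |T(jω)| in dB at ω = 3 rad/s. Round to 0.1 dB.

45.1 dB

Substitute s = j3:
Numerator: 500(j3)^2 + 27000(j3) + 362500 = 358000 + j81000
Denominator: (j3)^2 + 483(j3) + 1440 = 1431 + j1449
|N| = √(358000² + 81000²) ≈ 3.6705e+05, ∠N ≈ 12.75°
|D| = √(1431² + 1449²) ≈ 2036.5, ∠D ≈ 45.36°
|T| = 3.6705e+05 / 2036.5 ≈ 180.24
Gain = 20 log₁₀(180.24) ≈ 45.12 dB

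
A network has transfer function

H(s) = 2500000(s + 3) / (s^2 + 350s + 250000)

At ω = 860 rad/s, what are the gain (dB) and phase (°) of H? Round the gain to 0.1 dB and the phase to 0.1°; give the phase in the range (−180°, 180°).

71.5 dB, -58.6°

At s = jω = j860:
zero (s+3): 3 + j860 → |·| = √(3²+860²) = √739609 ≈ 860.01, ∠ = arctan(860/3) ≈ 89.80°
quadratic: (j860)² + 350·j860 + 250000 = -489600 + j301000 → |·| ≈ 5.7473e+05, ∠ ≈ 148.42°
|H| = 2500000 · 860.01 / 5.7473e+05 ≈ 3740.9
Gain = 20 log₁₀(3740.9) ≈ 71.46 dB
∠H = 89.80° − 148.42° = -58.62°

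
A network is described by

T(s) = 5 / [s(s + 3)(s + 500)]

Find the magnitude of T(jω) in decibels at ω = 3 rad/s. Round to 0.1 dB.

-62.1 dB

At s = jω = j3:
pole (s+3): 3 + j3 → |·| = √(3²+3²) = √18 ≈ 4.2426, ∠ = arctan(3/3) ≈ 45.00°
pole (s+500): 500 + j3 → |·| = √(500²+3²) = √250009 ≈ 500.01, ∠ = arctan(3/500) ≈ 0.34°
pole at origin: |s| = 3, ∠ = 90.00° (in denominator)
|T| = 5 / 6364 ≈ 0.00078567
Gain = 20 log₁₀(0.00078567) ≈ -62.10 dB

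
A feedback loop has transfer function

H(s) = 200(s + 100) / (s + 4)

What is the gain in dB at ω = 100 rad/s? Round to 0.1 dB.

49.0 dB

At s = jω = j100:
zero (s+100): 100 + j100 → |·| = √(100²+100²) = √20000 ≈ 141.42, ∠ = arctan(100/100) ≈ 45.00°
pole (s+4): 4 + j100 → |·| = √(4²+100²) = √10016 ≈ 100.08, ∠ = arctan(100/4) ≈ 87.71°
|H| = 200 · 141.42 / 100.08 ≈ 282.61
Gain = 20 log₁₀(282.61) ≈ 49.02 dB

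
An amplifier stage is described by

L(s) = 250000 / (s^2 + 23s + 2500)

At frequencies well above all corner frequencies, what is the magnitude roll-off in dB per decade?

-40 dB/decade

Each pole contributes −20 dB/decade at high frequency; each zero contributes +20 dB/decade.
Net: 0 zero(s) − 2 pole(s) → -40 dB/decade.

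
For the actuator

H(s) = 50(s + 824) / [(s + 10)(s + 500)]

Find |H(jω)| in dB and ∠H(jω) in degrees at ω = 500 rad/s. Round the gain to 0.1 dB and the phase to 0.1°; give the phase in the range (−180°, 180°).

-17.3 dB, -102.6°

At s = jω = j500:
zero (s+824): 824 + j500 → |·| = √(824²+500²) = √928976 ≈ 963.83, ∠ = arctan(500/824) ≈ 31.25°
pole (s+10): 10 + j500 → |·| = √(10²+500²) = √250100 ≈ 500.1, ∠ = arctan(500/10) ≈ 88.85°
pole (s+500): 500 + j500 → |·| = √(500²+500²) = √500000 ≈ 707.11, ∠ = arctan(500/500) ≈ 45.00°
|H| = 50 · 963.83 / 3.5363e+05 ≈ 0.13628
Gain = 20 log₁₀(0.13628) ≈ -17.31 dB
∠H = 31.25° − 133.85° = -102.60°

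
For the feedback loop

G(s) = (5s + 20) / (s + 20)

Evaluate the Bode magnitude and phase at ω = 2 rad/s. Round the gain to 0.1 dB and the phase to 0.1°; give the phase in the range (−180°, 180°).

0.9 dB, 20.9°

Substitute s = j2:
Numerator: 5(j2) + 20 = 20 + j10
Denominator: (j2) + 20 = 20 + j2
|N| = √(20² + 10²) ≈ 22.361, ∠N ≈ 26.57°
|D| = √(20² + 2²) ≈ 20.1, ∠D ≈ 5.71°
|G| = 22.361 / 20.1 ≈ 1.1125
Gain = 20 log₁₀(1.1125) ≈ 0.93 dB
∠G = 26.57° − 5.71° = 20.86°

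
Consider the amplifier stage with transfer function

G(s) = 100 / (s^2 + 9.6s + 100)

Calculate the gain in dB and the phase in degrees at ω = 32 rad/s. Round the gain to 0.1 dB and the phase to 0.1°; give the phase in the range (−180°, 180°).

-19.8 dB, -161.6°

At s = jω = j32:
quadratic: (j32)² + 9.6·j32 + 100 = -924 + j307.2 → |·| ≈ 973.73, ∠ ≈ 161.61°
|G| = 100 / 973.73 ≈ 0.1027
Gain = 20 log₁₀(0.1027) ≈ -19.77 dB
∠G = 0.00° − 161.61° = -161.61°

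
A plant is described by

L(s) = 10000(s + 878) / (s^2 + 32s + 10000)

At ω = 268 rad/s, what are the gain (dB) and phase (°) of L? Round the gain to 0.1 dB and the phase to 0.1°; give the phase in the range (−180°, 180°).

At s = jω = j268:
zero (s+878): 878 + j268 → |·| = √(878²+268²) = √842708 ≈ 917.99, ∠ = arctan(268/878) ≈ 16.97°
quadratic: (j268)² + 32·j268 + 10000 = -61824 + j8576 → |·| ≈ 62416, ∠ ≈ 172.10°
|L| = 10000 · 917.99 / 62416 ≈ 147.08
Gain = 20 log₁₀(147.08) ≈ 43.35 dB
∠L = 16.97° − 172.10° = -155.13°

43.4 dB, -155.1°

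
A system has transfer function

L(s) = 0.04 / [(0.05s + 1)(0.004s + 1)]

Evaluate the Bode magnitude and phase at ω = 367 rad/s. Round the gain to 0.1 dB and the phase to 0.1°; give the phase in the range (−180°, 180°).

-58.2 dB, -142.6°

At ω = 367 rad/s:
pole (1 + j367·0.05) = 1 + j18.35 → |·| ≈ 18.377, ∠ ≈ 86.88°
pole (1 + j367·0.004) = 1 + j1.468 → |·| ≈ 1.7762, ∠ ≈ 55.74°
|L| = 0.04 · 1 / (18.377 · 1.7762) ≈ 0.0012254
Gain = 20 log₁₀(0.0012254) ≈ -58.23 dB
∠L = (0°) − (86.88° + 55.74°) = -142.62°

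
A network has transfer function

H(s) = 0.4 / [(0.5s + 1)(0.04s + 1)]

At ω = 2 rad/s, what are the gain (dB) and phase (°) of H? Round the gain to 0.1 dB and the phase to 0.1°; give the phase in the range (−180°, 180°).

-11.0 dB, -49.6°

At ω = 2 rad/s:
pole (1 + j2·0.5) = 1 + j1 → |·| ≈ 1.4142, ∠ ≈ 45.00°
pole (1 + j2·0.04) = 1 + j0.08 → |·| ≈ 1.0032, ∠ ≈ 4.57°
|H| = 0.4 · 1 / (1.4142 · 1.0032) ≈ 0.28194
Gain = 20 log₁₀(0.28194) ≈ -11.00 dB
∠H = (0°) − (45.00° + 4.57°) = -49.57°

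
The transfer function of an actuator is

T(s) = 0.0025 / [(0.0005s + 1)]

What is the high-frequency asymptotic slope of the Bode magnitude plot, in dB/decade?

Each pole contributes −20 dB/decade at high frequency; each zero contributes +20 dB/decade.
Net: 0 zero(s) − 1 pole(s) → -20 dB/decade.

-20 dB/decade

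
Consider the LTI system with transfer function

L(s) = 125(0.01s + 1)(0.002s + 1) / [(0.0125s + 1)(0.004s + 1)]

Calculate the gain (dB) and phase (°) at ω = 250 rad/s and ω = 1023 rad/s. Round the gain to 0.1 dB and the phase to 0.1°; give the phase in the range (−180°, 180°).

ω = 250: 38.2 dB, -22.5°; ω = 1023: 34.7 dB, -13.4°

At ω = 250 rad/s:
zero (1 + j250·0.01) = 1 + j2.5 → |·| ≈ 2.6926, ∠ ≈ 68.20°
zero (1 + j250·0.002) = 1 + j0.5 → |·| ≈ 1.118, ∠ ≈ 26.57°
pole (1 + j250·0.0125) = 1 + j3.125 → |·| ≈ 3.2811, ∠ ≈ 72.26°
pole (1 + j250·0.004) = 1 + j1 → |·| ≈ 1.4142, ∠ ≈ 45.00°
|L| = 125 · 2.6926 · 1.118 / (3.2811 · 1.4142) ≈ 81.095
Gain = 20 log₁₀(81.095) ≈ 38.18 dB
∠L = (68.20° + 26.57°) − (72.26° + 45.00°) = -22.49°

At ω = 1023 rad/s:
zero (1 + j1023·0.01) = 1 + j10.23 → |·| ≈ 10.279, ∠ ≈ 84.42°
zero (1 + j1023·0.002) = 1 + j2.046 → |·| ≈ 2.2773, ∠ ≈ 63.95°
pole (1 + j1023·0.0125) = 1 + j12.7875 → |·| ≈ 12.827, ∠ ≈ 85.53°
pole (1 + j1023·0.004) = 1 + j4.092 → |·| ≈ 4.2124, ∠ ≈ 76.27°
|L| = 125 · 10.279 · 2.2773 / (12.827 · 4.2124) ≈ 54.153
Gain = 20 log₁₀(54.153) ≈ 34.67 dB
∠L = (84.42° + 63.95°) − (85.53° + 76.27°) = -13.43°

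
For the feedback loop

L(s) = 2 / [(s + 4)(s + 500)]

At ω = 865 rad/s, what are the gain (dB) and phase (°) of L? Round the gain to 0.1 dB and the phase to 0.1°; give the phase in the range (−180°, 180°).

-112.7 dB, -149.7°

At s = jω = j865:
pole (s+4): 4 + j865 → |·| = √(4²+865²) = √748241 ≈ 865.01, ∠ = arctan(865/4) ≈ 89.74°
pole (s+500): 500 + j865 → |·| = √(500²+865²) = √998225 ≈ 999.11, ∠ = arctan(865/500) ≈ 59.97°
|L| = 2 / 8.6424e+05 ≈ 2.3142e-06
Gain = 20 log₁₀(2.3142e-06) ≈ -112.71 dB
∠L = 0.00° − 149.71° = -149.71°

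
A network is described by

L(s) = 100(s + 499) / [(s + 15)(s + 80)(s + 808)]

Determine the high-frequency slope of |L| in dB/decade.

Each pole contributes −20 dB/decade at high frequency; each zero contributes +20 dB/decade.
Net: 1 zero(s) − 3 pole(s) → -40 dB/decade.

-40 dB/decade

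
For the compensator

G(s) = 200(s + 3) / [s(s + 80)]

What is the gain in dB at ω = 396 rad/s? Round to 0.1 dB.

-6.1 dB

At s = jω = j396:
zero (s+3): 3 + j396 → |·| = √(3²+396²) = √156825 ≈ 396.01, ∠ = arctan(396/3) ≈ 89.57°
pole (s+80): 80 + j396 → |·| = √(80²+396²) = √163216 ≈ 404, ∠ = arctan(396/80) ≈ 78.58°
pole at origin: |s| = 396, ∠ = 90.00° (in denominator)
|G| = 200 · 396.01 / 1.5998e+05 ≈ 0.49507
Gain = 20 log₁₀(0.49507) ≈ -6.11 dB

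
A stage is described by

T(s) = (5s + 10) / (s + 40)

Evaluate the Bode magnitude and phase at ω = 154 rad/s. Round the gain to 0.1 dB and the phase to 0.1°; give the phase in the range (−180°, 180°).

Substitute s = j154:
Numerator: 5(j154) + 10 = 10 + j770
Denominator: (j154) + 40 = 40 + j154
|N| = √(10² + 770²) ≈ 770.06, ∠N ≈ 89.26°
|D| = √(40² + 154²) ≈ 159.11, ∠D ≈ 75.44°
|T| = 770.06 / 159.11 ≈ 4.8398
Gain = 20 log₁₀(4.8398) ≈ 13.70 dB
∠T = 89.26° − 75.44° = 13.82°

13.7 dB, 13.8°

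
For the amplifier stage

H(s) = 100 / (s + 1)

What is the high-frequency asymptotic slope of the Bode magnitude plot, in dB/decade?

Each pole contributes −20 dB/decade at high frequency; each zero contributes +20 dB/decade.
Net: 0 zero(s) − 1 pole(s) → -20 dB/decade.

-20 dB/decade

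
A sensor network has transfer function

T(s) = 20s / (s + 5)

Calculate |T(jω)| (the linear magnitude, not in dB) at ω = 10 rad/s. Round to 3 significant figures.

17.9

At s = jω = j10:
zero at origin: s = j10 → |·| = 10, ∠ = 90.00°
pole (s+5): 5 + j10 → |·| = √(5²+10²) = √125 ≈ 11.18, ∠ = arctan(10/5) ≈ 63.43°
|T| = 20 · 10 / 11.18 ≈ 17.889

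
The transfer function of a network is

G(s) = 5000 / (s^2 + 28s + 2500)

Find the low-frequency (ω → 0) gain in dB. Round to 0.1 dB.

6.0 dB

G(0) = 5000 / 2500 = 2
20 log₁₀(2) ≈ 6.02 dB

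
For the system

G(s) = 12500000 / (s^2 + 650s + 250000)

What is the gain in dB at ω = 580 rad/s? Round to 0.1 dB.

30.2 dB

At s = jω = j580:
quadratic: (j580)² + 650·j580 + 250000 = -86400 + j377000 → |·| ≈ 3.8677e+05, ∠ ≈ 102.91°
|G| = 12500000 / 3.8677e+05 ≈ 32.319
Gain = 20 log₁₀(32.319) ≈ 30.19 dB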